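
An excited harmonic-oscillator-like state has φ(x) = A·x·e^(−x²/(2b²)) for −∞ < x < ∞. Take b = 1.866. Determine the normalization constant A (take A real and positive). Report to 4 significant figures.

A ≈ 0.4167

Require ∫ |φ|² dx = 1 over the whole domain.
With φ = A·x·e^(−x²/(2b²)), the integral evaluates to A²·[√(π)·b^3/2].
Setting this equal to 1 gives A² = 1/(√(π)·b^3/2).
With b = 1.866: A² = 0.17367 and A = 0.41674.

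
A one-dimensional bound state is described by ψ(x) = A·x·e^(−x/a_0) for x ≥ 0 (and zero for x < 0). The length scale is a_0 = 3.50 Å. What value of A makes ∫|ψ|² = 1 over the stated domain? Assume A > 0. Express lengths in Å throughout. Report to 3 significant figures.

The normalization condition is ∫|ψ|² dx = 1 from 0 to ∞.
Recall ∫₀^∞ x^m e^(−x/β) dx = m!·β^(m+1), with ψ = A·x·e^(−x/a_0), the integral evaluates to A²·[a_0^3/4].
Substituting a_0 = 3.50 gives A² = 0.09329, so A = 0.3054.

A ≈ 0.305 Å^(-3/2)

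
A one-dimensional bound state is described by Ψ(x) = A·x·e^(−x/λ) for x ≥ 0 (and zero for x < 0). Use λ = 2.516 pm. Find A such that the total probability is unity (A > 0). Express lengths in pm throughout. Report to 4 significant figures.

We need A² ∫|f|² dx = 1, taking the integral from 0 to ∞.
Carrying out the integral gives A² · λ^3/4.
Setting this equal to 1 gives A² = 1/(λ^3/4).
Plugging in λ = 2.516 yields A = 0.50115.

A ≈ 0.5011 pm^(-3/2)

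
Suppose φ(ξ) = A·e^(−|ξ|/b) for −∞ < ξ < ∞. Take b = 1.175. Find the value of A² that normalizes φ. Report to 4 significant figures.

We need A² ∫|f|² dξ = 1, taking the integral from −∞ to ∞.
∫|φ|² dξ = A²·(b).
So A² = (b)^(−1).
Substituting b = 1.175 gives A² = 0.85106, so A = 0.92253.

A^2 ≈ 0.8511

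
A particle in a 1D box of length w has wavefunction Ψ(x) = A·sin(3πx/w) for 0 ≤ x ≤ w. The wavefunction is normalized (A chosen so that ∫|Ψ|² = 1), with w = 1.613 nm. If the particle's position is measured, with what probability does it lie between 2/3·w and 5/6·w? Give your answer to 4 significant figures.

P ≈ 0.1667

The probability is P = ∫ |Ψ|² dx over [2/3·w, 5/6·w].
Since A² = 1/(w/2), this is the region integral divided by the full normalization integral.
In terms of u = x/w (A² and the length scale cancel between numerator and denominator), P = [∫_{2/3}^{5/6} sin(3·π·u)^2 du] / [∫_{0}^{1} sin(3·π·u)^2 du].
Using ∫ sin(3·π·u)^2 du = u/2 - sin(6·π·u)/(12·π), the numerator is 1/12 and the denominator is 1/2.
This works out to P = 1/6.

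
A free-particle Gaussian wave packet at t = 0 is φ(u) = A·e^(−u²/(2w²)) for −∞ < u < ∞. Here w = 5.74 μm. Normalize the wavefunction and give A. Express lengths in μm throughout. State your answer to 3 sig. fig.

A ≈ 0.314 μm^(-1/2)

The normalization condition is ∫|φ|² du = 1 from −∞ to ∞.
Carrying out the integral gives A² · √(π)·w.
So A² = (√(π)·w)^(−1).
Substituting w = 5.74 gives A² = 0.09829, so A = 0.3135.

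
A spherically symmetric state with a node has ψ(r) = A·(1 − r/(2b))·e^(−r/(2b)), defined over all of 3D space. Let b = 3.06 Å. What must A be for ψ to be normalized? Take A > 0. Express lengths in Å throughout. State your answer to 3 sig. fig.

A ≈ 0.0373 Å^(-3/2)

The normalization condition is ∫|ψ|² 4πr² dr = 1 from 0 to ∞.
The angular integral contributes 4π, leaving ∫₀^∞ r²|ψ|² dr.
Recall ∫₀^∞ r^m e^(−r/β) dr = m!·β^(m+1), the integral (without the A² prefactor) comes out to 8·π·b^3.
With b = 3.06: A² = 0.001389 and A = 0.03726.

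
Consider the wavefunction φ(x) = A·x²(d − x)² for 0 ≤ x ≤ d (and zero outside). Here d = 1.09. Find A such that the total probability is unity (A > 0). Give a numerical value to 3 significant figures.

A ≈ 17.0

We need A² ∫|f|² dx = 1, taking the integral from 0 to d.
Expanding the polynomial and integrating term by term, the integral (without the A² prefactor) comes out to d^9/630.
Hence A² = 1/[d^9/630].
With d = 1.09: A² = 290.1 and A = 17.03.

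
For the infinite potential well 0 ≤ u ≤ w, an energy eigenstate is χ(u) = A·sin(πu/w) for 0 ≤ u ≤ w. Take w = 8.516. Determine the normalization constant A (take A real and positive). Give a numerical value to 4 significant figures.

We need A² ∫|f|² du = 1, taking the integral from 0 to w.
With χ = A·sin(πu/w), the integral evaluates to A²·[w/2].
Substituting w = 8.516 gives A² = 0.23485, so A = 0.48462.

A ≈ 0.4846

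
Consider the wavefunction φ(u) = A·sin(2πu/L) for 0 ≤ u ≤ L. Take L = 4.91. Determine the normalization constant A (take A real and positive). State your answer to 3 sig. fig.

A ≈ 0.638

We need A² ∫|f|² du = 1, taking the integral from 0 to L.
With ∫₀^L sin²(nπu/L) du = L/2, the integral (without the A² prefactor) comes out to L/2.
So A² = (L/2)^(−1).
With L = 4.91: A² = 0.4073 and A = 0.6382.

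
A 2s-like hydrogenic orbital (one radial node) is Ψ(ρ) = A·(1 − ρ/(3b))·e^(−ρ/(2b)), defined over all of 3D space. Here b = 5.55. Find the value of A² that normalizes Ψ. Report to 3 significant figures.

A^2 ≈ 0.000698

The normalization condition is ∫|Ψ|² 4πρ² dρ = 1 from 0 to ∞.
The angular integral contributes 4π, leaving ∫₀^∞ ρ²|Ψ|² dρ.
The integral (without the A² prefactor) comes out to 8·π·b^3/3.
Setting this equal to 1 gives A² = 1/(8·π·b^3/3).
With b = 5.55: A² = 0.0006982 and A = 0.02642.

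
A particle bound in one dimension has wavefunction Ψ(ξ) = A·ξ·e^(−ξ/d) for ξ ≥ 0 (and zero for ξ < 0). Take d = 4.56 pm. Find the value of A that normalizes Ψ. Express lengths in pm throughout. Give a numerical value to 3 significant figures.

The normalization condition is ∫|Ψ|² dξ = 1 from 0 to ∞.
The integral (without the A² prefactor) comes out to d^3/4.
Setting this equal to 1 gives A² = 1/(d^3/4).
Substituting d = 4.56 gives A² = 0.04219, so A = 0.2054.

A ≈ 0.205 pm^(-3/2)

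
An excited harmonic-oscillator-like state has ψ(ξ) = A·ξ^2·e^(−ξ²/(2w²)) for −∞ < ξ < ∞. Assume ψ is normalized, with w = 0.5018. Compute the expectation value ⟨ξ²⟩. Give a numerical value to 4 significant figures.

The expectation value is the |ψ|²-weighted average of ξ^2: ∫ ξ^2|ψ|² dξ.
Since the A² factors cancel between numerator and denominator, ⟨ξ²⟩ = 5·w^2/2.
Putting w = 0.5018 gives 0.62951.

⟨ξ^2⟩ ≈ 0.6295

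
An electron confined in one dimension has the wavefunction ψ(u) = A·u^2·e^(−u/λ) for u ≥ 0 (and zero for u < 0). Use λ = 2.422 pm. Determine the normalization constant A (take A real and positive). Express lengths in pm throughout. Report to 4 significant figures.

Normalization requires ∫|ψ|² du = 1, integrated from 0 to ∞.
The integral (without the A² prefactor) comes out to 3·λ^5/4.
Plugging in λ = 2.422 yields A = 0.12648.

A ≈ 0.1265 pm^(-5/2)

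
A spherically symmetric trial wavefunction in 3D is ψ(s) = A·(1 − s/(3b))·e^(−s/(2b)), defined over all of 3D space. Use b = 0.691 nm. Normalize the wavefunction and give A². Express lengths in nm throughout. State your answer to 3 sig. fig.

A^2 ≈ 0.362 nm^(-3)

The normalization condition is ∫|ψ|² 4πs² ds = 1 from 0 to ∞.
The angular integral contributes 4π, leaving ∫₀^∞ s²|ψ|² ds.
Recall ∫₀^∞ s^m e^(−s/β) ds = m!·β^(m+1), ∫|ψ|² 4πs² ds = A²·(8·π·b^3/3).
Setting this equal to 1 gives A² = 1/(8·π·b^3/3).
Substituting b = 0.691 gives A² = 0.3618, so A = 0.6015.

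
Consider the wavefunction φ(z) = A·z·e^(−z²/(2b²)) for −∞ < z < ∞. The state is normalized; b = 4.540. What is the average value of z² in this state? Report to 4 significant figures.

⟨z²⟩ = ∫ z^2 |φ|² dz over the full domain.
Using the Gaussian integral ∫_{−∞}^{∞} e^(−αz²) dz = √(π/α), since the A² factors cancel between numerator and denominator, ⟨z²⟩ = 3·b^2/2.
With b = 4.540, ⟨z^2⟩ = 30.917.

⟨z^2⟩ ≈ 30.92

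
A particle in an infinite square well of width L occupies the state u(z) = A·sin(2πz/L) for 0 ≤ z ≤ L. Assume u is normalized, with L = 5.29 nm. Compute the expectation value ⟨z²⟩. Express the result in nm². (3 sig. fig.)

By definition ⟨z²⟩ = ∫ z^2 |u(z)|² dz.
The ratio of the moment integral to the normalization integral gives ⟨z²⟩ = -L^2/(8·π^2) + L^2/3.
With L = 5.29, ⟨z^2⟩ = 8.974.

⟨z^2⟩ ≈ 8.97 nm^2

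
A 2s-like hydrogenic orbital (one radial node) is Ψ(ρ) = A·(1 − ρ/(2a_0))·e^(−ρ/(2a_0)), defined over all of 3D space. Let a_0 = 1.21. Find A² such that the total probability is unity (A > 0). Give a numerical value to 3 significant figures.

A^2 ≈ 0.0225

Normalization requires ∫|Ψ|² 4πρ² dρ = 1, integrated from 0 to ∞.
(Spherical symmetry: dV = 4πρ² dρ.)
Recall ∫₀^∞ ρ^m e^(−ρ/β) dρ = m!·β^(m+1), the integral (without the A² prefactor) comes out to 8·π·a_0^3.
So A² = (8·π·a_0^3)^(−1).
Substituting a_0 = 1.21 gives A² = 0.02246, so A = 0.1499.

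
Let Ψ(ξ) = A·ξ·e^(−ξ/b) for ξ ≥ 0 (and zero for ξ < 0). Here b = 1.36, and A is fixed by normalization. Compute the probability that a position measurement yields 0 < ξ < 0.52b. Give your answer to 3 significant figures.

P ≈ 0.0878

|Ψ|² is the probability density, so P = ∫_{0}^{0.52b} |Ψ|² dξ.
With A² fixed by ∫|Ψ|² = 1, i.e. A² = (b^3/4)^(−1), substitute and integrate.
Let u = ξ/b; then A² and the length scale cancel, so P = ∫_{0}^{0.52} u^2·e^(-2·u) du ÷ ∫_{0}^{∞} u^2·e^(-2·u) du.
An antiderivative of u^2·e^(-2·u) is -(2·u^2 + 2·u + 1)·e^(-2·u)/4; evaluating from 0 to 0.52 gives 1/4 - 1613·e^(-26/25)/2500, while the full integral is 1/4.
Taking the ratio, P = 0.08780.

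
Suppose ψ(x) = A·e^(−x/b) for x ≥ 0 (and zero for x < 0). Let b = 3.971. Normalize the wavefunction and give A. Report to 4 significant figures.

A ≈ 0.7097

Normalization requires ∫|ψ|² dx = 1, integrated from 0 to ∞.
With ψ = A·e^(−x/b), the integral evaluates to A²·[b/2].
So A² = (b/2)^(−1).
Substituting b = 3.971 gives A² = 0.50365, so A = 0.70968.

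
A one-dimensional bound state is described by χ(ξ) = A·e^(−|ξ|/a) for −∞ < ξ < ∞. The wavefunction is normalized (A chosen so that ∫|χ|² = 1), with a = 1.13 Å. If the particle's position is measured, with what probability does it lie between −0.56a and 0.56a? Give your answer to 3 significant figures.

|χ|² is the probability density, so P = ∫_{−0.56a}^{0.56a} |χ|² dξ.
Since A² = 1/(a), this is the region integral divided by the full normalization integral.
By symmetry take twice the ξ ≥ 0 contribution in numerator and denominator; the 2's cancel. In terms of u = ξ/a (A² and the length scale cancel between numerator and denominator), P = [∫_{0}^{0.56} e^(-2·u) du] / [∫_{0}^{∞} e^(-2·u) du].
Using ∫ e^(-2·u) du = -e^(-2·u)/2, the numerator is 1/2 - e^(-28/25)/2 and the denominator is 1/2.
Taking the ratio, P = 0.6737.

P ≈ 0.674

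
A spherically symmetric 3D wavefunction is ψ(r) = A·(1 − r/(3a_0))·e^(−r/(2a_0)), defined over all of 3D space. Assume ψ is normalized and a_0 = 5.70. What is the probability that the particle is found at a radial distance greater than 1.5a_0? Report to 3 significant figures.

P = ∫ |ψ|² 4πr² dr over r > 1.5a_0.
The full normalization integral is A²·[8·π·a_0^3/3] = 1, fixing A².
In terms of u = r/a_0 (A², 4π and the length scale all cancel between numerator and denominator), P = [∫_{1.5}^{∞} u^2·(1 - u/3)^2·e^(-u) du] / [∫_{0}^{∞} u^2·(1 - u/3)^2·e^(-u) du].
An antiderivative of u^2·(1 - u/3)^2·e^(-u) is (-u^4 + 2·u^3 - 3·u^2 - 6·u - 6)·e^(-u)/9; evaluating from 1.5 to ∞ gives 107·e^(-3/2)/48, while the full integral is 2/3.
This evaluates to P = 0.7461.

P ≈ 0.746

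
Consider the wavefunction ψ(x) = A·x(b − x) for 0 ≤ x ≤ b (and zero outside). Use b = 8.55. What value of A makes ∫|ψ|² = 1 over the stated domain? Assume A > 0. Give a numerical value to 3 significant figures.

We need A² ∫|f|² dx = 1, taking the integral from 0 to b.
Expanding the polynomial and integrating term by term, with ψ = A·x(b − x), the integral evaluates to A²·[b^5/30].
Setting this equal to 1 gives A² = 1/(b^5/30).
Plugging in b = 8.55 yields A = 0.02562.

A ≈ 0.0256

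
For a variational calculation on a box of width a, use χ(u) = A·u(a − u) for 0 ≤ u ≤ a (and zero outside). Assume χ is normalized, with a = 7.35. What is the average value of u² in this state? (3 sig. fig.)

⟨u²⟩ = ∫ u^2 |χ|² du over the full domain.
Expanding the polynomial and integrating term by term, evaluating both integrals, ⟨u²⟩ = 2·a^2/7.
With a = 7.35, ⟨u^2⟩ = 15.44.

⟨u^2⟩ ≈ 15.4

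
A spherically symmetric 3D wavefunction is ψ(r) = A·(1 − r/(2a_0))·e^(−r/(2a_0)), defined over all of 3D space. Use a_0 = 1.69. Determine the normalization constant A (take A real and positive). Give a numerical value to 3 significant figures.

Normalization requires ∫|ψ|² 4πr² dr = 1, integrated from 0 to ∞.
(Spherical symmetry: dV = 4πr² dr.)
With ∫₀^∞ r^4 e^(−αr) dr = 4!/α^5, with ψ = A·(1 − r/(2a_0))·e^(−r/(2a_0)), the integral evaluates to A²·[8·π·a_0^3].
Setting this equal to 1 gives A² = 1/(8·π·a_0^3).
Substituting a_0 = 1.69 gives A² = 0.008243, so A = 0.09079.

A ≈ 0.0908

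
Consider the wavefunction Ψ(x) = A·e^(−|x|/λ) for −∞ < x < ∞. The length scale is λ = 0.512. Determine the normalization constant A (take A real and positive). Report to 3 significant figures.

We need A² ∫|f|² dx = 1, taking the integral from −∞ to ∞.
Carrying out the integral gives A² · λ.
So A² = (λ)^(−1).
Plugging in λ = 0.512 yields A = 1.398.

A ≈ 1.40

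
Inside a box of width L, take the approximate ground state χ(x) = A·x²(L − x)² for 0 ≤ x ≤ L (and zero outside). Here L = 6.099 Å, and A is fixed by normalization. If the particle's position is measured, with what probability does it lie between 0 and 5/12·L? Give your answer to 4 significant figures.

P = ∫_{0}^{5/12·L} |χ(x)|² dx.
With A² fixed by ∫|χ|² = 1, i.e. A² = (L^9/630)^(−1), substitute and integrate.
Substituting u = x/L, A² and the length scale cancel in the ratio: P = ∫_{0}^{5/12} u^4·(1 - u)^4 du / ∫_{0}^{1} u^4·(1 - u)^4 du.
An antiderivative of u^4·(1 - u)^4 is u^5·(70·u^4 - 315·u^3 + 540·u^2 - 420·u + 126)/630; evaluating from 0 to 5/12 gives ≈ 0.000479889, while the full integral is 1/630.
Taking the ratio, P = 0.30233.

P ≈ 0.3023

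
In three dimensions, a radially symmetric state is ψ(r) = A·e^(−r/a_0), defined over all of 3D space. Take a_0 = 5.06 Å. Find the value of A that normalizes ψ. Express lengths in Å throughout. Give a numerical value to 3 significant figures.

A ≈ 0.0496 Å^(-3/2)

Require ∫ |ψ|² 4πr² dr = 1 over the whole domain.
(Spherical symmetry: dV = 4πr² dr.)
Using ∫₀^∞ rⁿ e^(−αr) dr = n!/αⁿ⁺¹, the integral (without the A² prefactor) comes out to π·a_0^3.
Setting this equal to 1 gives A² = 1/(π·a_0^3).
Plugging in a_0 = 5.06 yields A = 0.04957.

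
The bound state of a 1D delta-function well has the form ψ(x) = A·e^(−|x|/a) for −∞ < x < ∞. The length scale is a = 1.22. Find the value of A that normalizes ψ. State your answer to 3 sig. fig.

A ≈ 0.905

Normalization requires ∫|ψ|² dx = 1, integrated from −∞ to ∞.
Carrying out the integral gives A² · a.
Setting this equal to 1 gives A² = 1/(a).
Substituting a = 1.22 gives A² = 0.8197, so A = 0.9054.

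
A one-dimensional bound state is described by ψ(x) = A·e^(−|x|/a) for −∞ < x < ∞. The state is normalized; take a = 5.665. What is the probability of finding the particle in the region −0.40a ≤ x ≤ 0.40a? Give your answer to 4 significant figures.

P = ∫_{−0.40a}^{0.40a} |ψ(x)|² dx.
The normalization integral ∫|ψ|²dx over the whole domain equals a·A², and A² cancels in the ratio.
Both integrals are even about x = 0, so only the x ≥ 0 halves are needed (the factors of 2 cancel). In terms of u = x/a (A² and the length scale cancel between numerator and denominator), P = [∫_{0}^{0.40} e^(-2·u) du] / [∫_{0}^{∞} e^(-2·u) du].
An antiderivative of e^(-2·u) is -e^(-2·u)/2; evaluating from 0 to 0.40 gives 1/2 - e^(-4/5)/2, while the full integral is 1/2.
Evaluating gives P = 0.55067.

P ≈ 0.5507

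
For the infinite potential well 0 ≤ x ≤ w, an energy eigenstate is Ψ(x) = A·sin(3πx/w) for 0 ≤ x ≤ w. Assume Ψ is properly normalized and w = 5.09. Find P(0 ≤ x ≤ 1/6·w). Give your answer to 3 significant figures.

|Ψ|² is the probability density, so P = ∫_{0}^{1/6·w} |Ψ|² dx.
Since A² = 1/(w/2), this is the region integral divided by the full normalization integral.
Substituting u = x/w, A² and the length scale cancel in the ratio: P = ∫_{0}^{1/6} sin(3·π·u)^2 du / ∫_{0}^{1} sin(3·π·u)^2 du.
An antiderivative of sin(3·π·u)^2 is u/2 - sin(6·π·u)/(12·π); evaluating from 0 to 1/6 gives 1/12, while the full integral is 1/2.
Evaluating gives P = 1/6.

P ≈ 0.167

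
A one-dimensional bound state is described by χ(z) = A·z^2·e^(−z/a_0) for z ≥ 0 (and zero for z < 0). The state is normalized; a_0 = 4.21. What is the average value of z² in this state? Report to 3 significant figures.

⟨z²⟩ = ∫ z^2 |χ|² dz over the full domain.
Recall ∫₀^∞ z^m e^(−z/β) dz = m!·β^(m+1), the ratio of the moment integral to the normalization integral gives ⟨z²⟩ = 15·a_0^2/2.
Putting a_0 = 4.21 gives 132.9.

⟨z^2⟩ ≈ 133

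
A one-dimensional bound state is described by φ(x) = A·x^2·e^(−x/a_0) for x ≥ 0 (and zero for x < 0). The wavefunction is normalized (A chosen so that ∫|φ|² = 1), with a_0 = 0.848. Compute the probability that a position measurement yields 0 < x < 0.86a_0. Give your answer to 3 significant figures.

P ≈ 0.0309

P = ∫_{0}^{0.86a_0} |φ(x)|² dx.
With A² fixed by ∫|φ|² = 1, i.e. A² = (3·a_0^5/4)^(−1), substitute and integrate.
Substituting u = x/a_0, A² and the length scale cancel in the ratio: P = ∫_{0}^{0.86} u^4·e^(-2·u) du / ∫_{0}^{∞} u^4·e^(-2·u) du.
With ∫ u^4·e^(-2·u) du = -(u^4/2 + u^3 + 3·u^2/2 + 3·u/2 + 3/4)·e^(-2·u) + C, the region integral is ≈ 0.023178 and the full one is 3/4.
Taking the ratio, P = 0.03090.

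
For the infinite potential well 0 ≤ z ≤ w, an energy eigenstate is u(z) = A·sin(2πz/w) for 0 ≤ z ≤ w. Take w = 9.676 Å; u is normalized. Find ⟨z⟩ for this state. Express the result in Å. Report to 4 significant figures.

⟨z⟩ ≈ 4.838 Å

By definition ⟨z⟩ = ∫ z |u(z)|² dz.
With ∫₀^w sin²(nπz/w) dz = w/2, since the A² factors cancel between numerator and denominator, ⟨z⟩ = w/2.
Putting w = 9.676 gives 4.8380.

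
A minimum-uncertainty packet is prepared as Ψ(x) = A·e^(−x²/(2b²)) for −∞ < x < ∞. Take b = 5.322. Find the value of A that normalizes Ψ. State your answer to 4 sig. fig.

A ≈ 0.3256

Normalization requires ∫|Ψ|² dx = 1, integrated from −∞ to ∞.
With ∫_{−∞}^{∞} x^(2m) e^(−αx²) dx = (2m−1)!!·√π / (2^m α^(m+1/2)), with Ψ = A·e^(−x²/(2b²)), the integral evaluates to A²·[√(π)·b].
Hence A² = 1/[√(π)·b].
With b = 5.322: A² = 0.10601 and A = 0.32559.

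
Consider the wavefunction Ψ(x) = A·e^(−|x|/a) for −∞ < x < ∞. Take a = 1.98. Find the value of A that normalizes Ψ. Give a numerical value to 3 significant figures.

A ≈ 0.711

Normalization requires ∫|Ψ|² dx = 1, integrated from −∞ to ∞.
Recall ∫₀^∞ x^m e^(−x/β) dx = m!·β^(m+1), carrying out the integral gives A² · a.
Hence A² = 1/[a].
Substituting a = 1.98 gives A² = 0.5051, so A = 0.7107.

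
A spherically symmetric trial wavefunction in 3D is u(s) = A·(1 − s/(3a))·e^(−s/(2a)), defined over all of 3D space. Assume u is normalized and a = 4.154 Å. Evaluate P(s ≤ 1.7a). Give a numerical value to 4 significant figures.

P ≈ 0.2877

P = ∫ |u|² 4πs² ds over s ≤ 1.7a.
The full normalization integral is A²·[8·π·a^3/3] = 1, fixing A².
Substituting t = s/a, A², 4π and the length scale all cancel in the ratio: P = ∫_{0}^{1.7} t^2·(1 - t/3)^2·e^(-t) dt / ∫_{0}^{∞} t^2·(1 - t/3)^2·e^(-t) dt.
With ∫ t^2·(1 - t/3)^2·e^(-t) dt = (-t^4 + 2·t^3 - 3·t^2 - 6·t - 6)·e^(-t)/9 + C, the region integral is ≈ 0.191769 and the full one is 2/3.
This evaluates to P = 0.28765.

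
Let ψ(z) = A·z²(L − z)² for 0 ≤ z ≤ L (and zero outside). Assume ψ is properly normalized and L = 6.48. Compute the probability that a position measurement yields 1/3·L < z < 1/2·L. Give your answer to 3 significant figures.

P ≈ 0.355

|ψ|² is the probability density, so P = ∫_{1/3·L}^{1/2·L} |ψ|² dz.
Since A² = 1/(L^9/630), this is the region integral divided by the full normalization integral.
In terms of u = z/L (A² and the length scale cancel between numerator and denominator), P = [∫_{1/3}^{1/2} u^4·(1 - u)^4 du] / [∫_{0}^{1} u^4·(1 - u)^4 du].
Using ∫ u^4·(1 - u)^4 du = u^5·(70·u^4 - 315·u^3 + 540·u^2 - 420·u + 126)/630, the numerator is ≈ 0.00056374 and the denominator is 1/630.
This works out to P = 0.3552.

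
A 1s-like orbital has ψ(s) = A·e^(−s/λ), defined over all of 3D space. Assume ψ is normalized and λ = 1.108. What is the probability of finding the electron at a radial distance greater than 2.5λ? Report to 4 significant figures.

P ≈ 0.1247

With dV = 4πs²ds, the probability is ∫|ψ|² dV over s > 2.5λ.
The full normalization integral is A²·[π·λ^3] = 1, fixing A².
In terms of u = s/λ (A², 4π and the length scale all cancel between numerator and denominator), P = [∫_{2.5}^{∞} u^2·e^(-2·u) du] / [∫_{0}^{∞} u^2·e^(-2·u) du].
Using ∫ u^2·e^(-2·u) du = -(2·u^2 + 2·u + 1)·e^(-2·u)/4, the numerator is 37·e^(-5)/8 and the denominator is 1/4.
The region integral divided by the full integral gives P = 0.12465.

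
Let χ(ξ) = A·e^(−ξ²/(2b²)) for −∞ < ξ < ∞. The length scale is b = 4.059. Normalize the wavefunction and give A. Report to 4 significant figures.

A ≈ 0.3728

Require ∫ |χ|² dξ = 1 over the whole domain.
With χ = A·e^(−ξ²/(2b²)), the integral evaluates to A²·[√(π)·b].
Substituting b = 4.059 gives A² = 0.13900, so A = 0.37282.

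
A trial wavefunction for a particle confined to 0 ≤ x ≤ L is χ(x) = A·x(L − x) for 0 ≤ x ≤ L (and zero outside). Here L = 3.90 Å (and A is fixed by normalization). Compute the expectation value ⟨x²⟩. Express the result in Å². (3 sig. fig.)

⟨x^2⟩ ≈ 4.35 Å^2

By definition ⟨x²⟩ = ∫ x^2 |χ(x)|² dx.
Expanding the polynomial and integrating term by term, since the A² factors cancel between numerator and denominator, ⟨x²⟩ = 2·L^2/7.
Putting L = 3.90 gives 4.346.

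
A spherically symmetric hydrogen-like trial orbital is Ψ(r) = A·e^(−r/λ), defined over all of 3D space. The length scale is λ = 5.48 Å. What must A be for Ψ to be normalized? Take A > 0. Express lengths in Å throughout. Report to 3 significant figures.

We need A² ∫|f|² 4πr² dr = 1, taking the integral from 0 to ∞.
The angular integral contributes 4π, leaving ∫₀^∞ r²|Ψ|² dr.
With Ψ = A·e^(−r/λ), the integral evaluates to A²·[π·λ^3].
Hence A² = 1/[π·λ^3].
With λ = 5.48: A² = 0.001934 and A = 0.04398.

A ≈ 0.0440 Å^(-3/2)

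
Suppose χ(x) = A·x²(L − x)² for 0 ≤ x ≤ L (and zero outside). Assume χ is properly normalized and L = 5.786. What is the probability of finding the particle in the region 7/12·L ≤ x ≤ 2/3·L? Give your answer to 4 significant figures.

|χ|² is the probability density, so P = ∫_{7/12·L}^{2/3·L} |χ|² dx.
Since A² = 1/(L^9/630), this is the region integral divided by the full normalization integral.
In terms of u = x/L (A² and the length scale cancel between numerator and denominator), P = [∫_{7/12}^{2/3} u^4·(1 - u)^4 du] / [∫_{0}^{1} u^4·(1 - u)^4 du].
With ∫ u^4·(1 - u)^4 du = u^5·(70·u^4 - 315·u^3 + 540·u^2 - 420·u + 126)/630 + C, the region integral is ≈ 0.000249975 and the full one is 1/630.
Evaluating gives P = 0.15748.

P ≈ 0.1575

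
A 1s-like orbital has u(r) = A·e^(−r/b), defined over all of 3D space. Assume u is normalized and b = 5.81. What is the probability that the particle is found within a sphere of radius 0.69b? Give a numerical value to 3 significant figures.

P ≈ 0.162

With dV = 4πr²dr, the probability is ∫|u|² dV over r ≤ 0.69b.
Normalization gives A² = 1/(π·b^3).
Substituting t = r/b, A², 4π and the length scale all cancel in the ratio: P = ∫_{0}^{0.69} t^2·e^(-2·t) dt / ∫_{0}^{∞} t^2·e^(-2·t) dt.
Using ∫ t^2·e^(-2·t) dt = -(2·t^2 + 2·t + 1)·e^(-2·t)/4, the numerator is ≈ 0.040422 and the denominator is 1/4.
This evaluates to P = 0.1617.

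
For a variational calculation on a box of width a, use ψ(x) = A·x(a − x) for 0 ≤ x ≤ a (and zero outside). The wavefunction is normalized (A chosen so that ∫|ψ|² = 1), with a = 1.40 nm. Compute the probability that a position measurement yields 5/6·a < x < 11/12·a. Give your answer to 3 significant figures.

P ≈ 0.0304

|ψ|² is the probability density, so P = ∫_{5/6·a}^{11/12·a} |ψ|² dx.
With A² fixed by ∫|ψ|² = 1, i.e. A² = (a^5/30)^(−1), substitute and integrate.
Let u = x/a; then A² and the length scale cancel, so P = ∫_{5/6}^{11/12} u^2·(1 - u)^2 du ÷ ∫_{0}^{1} u^2·(1 - u)^2 du.
With ∫ u^2·(1 - u)^2 du = u^3·(6·u^2 - 15·u + 10)/30 + C, the region integral is ≈ 0.0010135 and the full one is 1/30.
Taking the ratio, P = 0.03041.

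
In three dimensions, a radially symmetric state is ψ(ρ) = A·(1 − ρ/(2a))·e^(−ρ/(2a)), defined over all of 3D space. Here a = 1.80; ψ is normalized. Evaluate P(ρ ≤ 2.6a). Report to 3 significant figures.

P ≈ 0.0573

Integrate the radial probability density 4πρ²|ψ|² over ρ ≤ 2.6a.
Normalization gives A² = 1/(8·π·a^3).
Let u = ρ/a; then A², 4π and the length scale all cancel, so P = ∫_{0}^{2.6} u^2·(1 - u/2)^2·e^(-u) du ÷ ∫_{0}^{∞} u^2·(1 - u/2)^2·e^(-u) du.
With ∫ u^2·(1 - u/2)^2·e^(-u) du = -(u^4/4 + u^2 + 2·u + 2)·e^(-u) + C, the region integral is ≈ 0.11461 and the full one is 2.
This evaluates to P = 0.05730.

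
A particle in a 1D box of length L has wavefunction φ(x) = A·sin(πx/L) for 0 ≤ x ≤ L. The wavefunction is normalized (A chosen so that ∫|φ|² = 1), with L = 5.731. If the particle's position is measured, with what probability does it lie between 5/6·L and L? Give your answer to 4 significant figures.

P = ∫_{5/6·L}^{L} |φ(x)|² dx.
With A² fixed by ∫|φ|² = 1, i.e. A² = (L/2)^(−1), substitute and integrate.
Let u = x/L; then A² and the length scale cancel, so P = ∫_{5/6}^{1} sin(π·u)^2 du ÷ ∫_{0}^{1} sin(π·u)^2 du.
With ∫ sin(π·u)^2 du = u/2 - sin(2·π·u)/(4·π) + C, the region integral is -√(3)/(8·π) + 1/12 and the full one is 1/2.
Taking the ratio, P = (-√(3)/4 + π/6)/π.

P ≈ 0.02883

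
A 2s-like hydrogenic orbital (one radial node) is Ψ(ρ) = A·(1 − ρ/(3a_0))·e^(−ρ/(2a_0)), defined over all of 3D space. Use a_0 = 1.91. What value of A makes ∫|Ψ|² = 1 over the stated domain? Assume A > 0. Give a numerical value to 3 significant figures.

Normalization requires ∫|Ψ|² 4πρ² dρ = 1, integrated from 0 to ∞.
(Spherical symmetry: dV = 4πρ² dρ.)
Using ∫₀^∞ ρⁿ e^(−αρ) dρ = n!/αⁿ⁺¹, carrying out the integral gives A² · 8·π·a_0^3/3.
Plugging in a_0 = 1.91 yields A = 0.1309.

A ≈ 0.131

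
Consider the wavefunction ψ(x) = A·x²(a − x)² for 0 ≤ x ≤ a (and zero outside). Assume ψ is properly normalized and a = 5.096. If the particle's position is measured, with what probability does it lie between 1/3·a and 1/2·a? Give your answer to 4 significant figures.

P ≈ 0.3552

The probability is P = ∫ |ψ|² dx over [1/3·a, 1/2·a].
The normalization integral ∫|ψ|²dx over the whole domain equals a^9/630·A², and A² cancels in the ratio.
Substituting u = x/a, A² and the length scale cancel in the ratio: P = ∫_{1/3}^{1/2} u^4·(1 - u)^4 du / ∫_{0}^{1} u^4·(1 - u)^4 du.
An antiderivative of u^4·(1 - u)^4 is u^5·(70·u^4 - 315·u^3 + 540·u^2 - 420·u + 126)/630; evaluating from 1/3 to 1/2 gives ≈ 0.000563737, while the full integral is 1/630.
The result is P = 0.35515.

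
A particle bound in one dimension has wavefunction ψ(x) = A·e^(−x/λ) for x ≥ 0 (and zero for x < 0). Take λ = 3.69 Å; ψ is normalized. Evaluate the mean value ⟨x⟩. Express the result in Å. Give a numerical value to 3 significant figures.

⟨x⟩ ≈ 1.85 Å

⟨x⟩ = ∫ x |ψ|² dx over the full domain.
Recall ∫₀^∞ x^m e^(−x/β) dx = m!·β^(m+1), since the A² factors cancel between numerator and denominator, ⟨x⟩ = λ/2.
Putting λ = 3.69 gives 1.845.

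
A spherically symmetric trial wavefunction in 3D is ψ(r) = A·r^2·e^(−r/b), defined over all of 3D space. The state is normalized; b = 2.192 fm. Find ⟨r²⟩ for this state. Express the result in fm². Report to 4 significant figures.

⟨r^2⟩ ≈ 67.27 fm^2

⟨r²⟩ = ∫ r^2 |ψ|² 4πr² dr over the full domain.
Recall ∫₀^∞ r^m e^(−r/β) dr = m!·β^(m+1), the ratio of the moment integral to the normalization integral gives ⟨r²⟩ = 14·b^2.
With b = 2.192, ⟨r^2⟩ = 67.268.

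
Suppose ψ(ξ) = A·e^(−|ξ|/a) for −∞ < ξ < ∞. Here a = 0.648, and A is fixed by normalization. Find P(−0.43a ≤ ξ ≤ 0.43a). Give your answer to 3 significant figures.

|ψ|² is the probability density, so P = ∫_{−0.43a}^{0.43a} |ψ|² dξ.
Since A² = 1/(a), this is the region integral divided by the full normalization integral.
Both integrals are even about ξ = 0, so only the ξ ≥ 0 halves are needed (the factors of 2 cancel). In terms of u = ξ/a (A² and the length scale cancel between numerator and denominator), P = [∫_{0}^{0.43} e^(-2·u) du] / [∫_{0}^{∞} e^(-2·u) du].
With ∫ e^(-2·u) du = -e^(-2·u)/2 + C, the region integral is 1/2 - e^(-43/50)/2 and the full one is 1/2.
The result is P = 0.5768.

P ≈ 0.577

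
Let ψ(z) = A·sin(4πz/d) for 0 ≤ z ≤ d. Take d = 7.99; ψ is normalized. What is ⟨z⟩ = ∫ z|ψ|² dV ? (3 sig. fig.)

⟨z⟩ ≈ 4.00

By definition ⟨z⟩ = ∫ z |ψ(z)|² dz.
Using sin²θ = (1 − cos 2θ)/2, evaluating both integrals, ⟨z⟩ = d/2.
Putting d = 7.99 gives 3.995.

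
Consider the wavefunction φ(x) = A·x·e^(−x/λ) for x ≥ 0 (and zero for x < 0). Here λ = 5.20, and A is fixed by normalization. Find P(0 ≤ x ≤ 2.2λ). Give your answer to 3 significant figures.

The probability is P = ∫ |φ|² dx over [0, 2.2λ].
With A² fixed by ∫|φ|² = 1, i.e. A² = (λ^3/4)^(−1), substitute and integrate.
In terms of u = x/λ (A² and the length scale cancel between numerator and denominator), P = [∫_{0}^{2.2} u^2·e^(-2·u) du] / [∫_{0}^{∞} u^2·e^(-2·u) du].
With ∫ u^2·e^(-2·u) du = -(2·u^2 + 2·u + 1)·e^(-2·u)/4 + C, the region integral is 1/4 - 377·e^(-22/5)/100 and the full one is 1/4.
This works out to P = 0.8149.

P ≈ 0.815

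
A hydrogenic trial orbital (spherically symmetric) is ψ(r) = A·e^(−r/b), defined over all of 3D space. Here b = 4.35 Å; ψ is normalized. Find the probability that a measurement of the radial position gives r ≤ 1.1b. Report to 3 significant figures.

P ≈ 0.377

With dV = 4πr²dr, the probability is ∫|ψ|² dV over r ≤ 1.1b.
A² is fixed by ∫₀^∞ 4πr²|ψ|² dr = 1, i.e. A² = (π·b^3)^(−1).
Let u = r/b; then A², 4π and the length scale all cancel, so P = ∫_{0}^{1.1} u^2·e^(-2·u) du ÷ ∫_{0}^{∞} u^2·e^(-2·u) du.
An antiderivative of u^2·e^(-2·u) is -(2·u^2 + 2·u + 1)·e^(-2·u)/4; evaluating from 0 to 1.1 gives 1/4 - 281·e^(-11/5)/200, while the full integral is 1/4.
This evaluates to P = 0.3773.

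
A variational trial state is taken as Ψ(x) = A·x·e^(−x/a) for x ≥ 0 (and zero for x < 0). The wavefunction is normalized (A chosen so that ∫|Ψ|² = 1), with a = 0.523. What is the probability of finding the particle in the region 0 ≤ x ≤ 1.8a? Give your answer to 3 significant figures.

P ≈ 0.697

The probability is P = ∫ |Ψ|² dx over [0, 1.8a].
Since A² = 1/(a^3/4), this is the region integral divided by the full normalization integral.
In terms of u = x/a (A² and the length scale cancel between numerator and denominator), P = [∫_{0}^{1.8} u^2·e^(-2·u) du] / [∫_{0}^{∞} u^2·e^(-2·u) du].
An antiderivative of u^2·e^(-2·u) is -(2·u^2 + 2·u + 1)·e^(-2·u)/4; evaluating from 0 to 1.8 gives 1/4 - 277·e^(-18/5)/100, while the full integral is 1/4.
Evaluating gives P = 0.6973.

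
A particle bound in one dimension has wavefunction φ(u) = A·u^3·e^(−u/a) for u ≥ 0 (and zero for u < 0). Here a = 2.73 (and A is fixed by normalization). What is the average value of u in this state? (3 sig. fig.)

By definition ⟨u⟩ = ∫ u |φ(u)|² du.
Using ∫₀^∞ uⁿ e^(−αu) du = n!/αⁿ⁺¹, evaluating both integrals, ⟨u⟩ = 7·a/2.
With a = 2.73, ⟨u⟩ = 9.555.

⟨u⟩ ≈ 9.56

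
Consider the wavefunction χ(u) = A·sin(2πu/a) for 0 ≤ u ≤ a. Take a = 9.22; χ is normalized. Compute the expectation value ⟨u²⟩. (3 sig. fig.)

⟨u^2⟩ ≈ 27.3

⟨u²⟩ = ∫ u^2 |χ|² du over the full domain.
Since the A² factors cancel between numerator and denominator, ⟨u²⟩ = -a^2/(8·π^2) + a^2/3.
Putting a = 9.22 gives 27.26.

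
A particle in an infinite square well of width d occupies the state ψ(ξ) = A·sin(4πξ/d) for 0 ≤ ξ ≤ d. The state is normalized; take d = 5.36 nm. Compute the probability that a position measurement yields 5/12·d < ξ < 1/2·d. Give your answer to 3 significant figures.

P ≈ 0.0489

P = ∫_{5/12·d}^{1/2·d} |ψ(ξ)|² dξ.
With A² fixed by ∫|ψ|² = 1, i.e. A² = (d/2)^(−1), substitute and integrate.
In terms of u = ξ/d (A² and the length scale cancel between numerator and denominator), P = [∫_{5/12}^{1/2} sin(4·π·u)^2 du] / [∫_{0}^{1} sin(4·π·u)^2 du].
With ∫ sin(4·π·u)^2 du = u/2 - sin(4·π·u)·cos(4·π·u)/(8·π) + C, the region integral is -√(3)/(32·π) + 1/24 and the full one is 1/2.
Taking the ratio, P = (-√(3)/16 + π/12)/π.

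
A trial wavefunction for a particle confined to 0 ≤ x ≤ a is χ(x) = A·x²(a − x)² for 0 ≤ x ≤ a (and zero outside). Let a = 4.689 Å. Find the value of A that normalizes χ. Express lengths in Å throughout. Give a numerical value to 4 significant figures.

A ≈ 0.02398 Å^(-9/2)

Normalization requires ∫|χ|² dx = 1, integrated from 0 to a.
The integral (without the A² prefactor) comes out to a^9/630.
Hence A² = 1/[a^9/630].
Plugging in a = 4.689 yields A = 0.023978.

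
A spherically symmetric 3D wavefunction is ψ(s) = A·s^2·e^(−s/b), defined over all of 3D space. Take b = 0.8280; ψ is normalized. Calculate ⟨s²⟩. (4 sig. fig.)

⟨s^2⟩ ≈ 9.598

The expectation value is the |ψ|²-weighted average of s^2: ∫ s^2|ψ|² 4πs² ds.
Evaluating both integrals, ⟨s²⟩ = 14·b^2.
Putting b = 0.8280 gives 9.5982.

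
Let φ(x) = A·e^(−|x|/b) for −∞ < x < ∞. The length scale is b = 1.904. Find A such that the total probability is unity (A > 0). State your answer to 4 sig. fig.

A ≈ 0.7247

We need A² ∫|f|² dx = 1, taking the integral from −∞ to ∞.
∫|φ|² dx = A²·(b).
So A² = (b)^(−1).
Plugging in b = 1.904 yields A = 0.72471.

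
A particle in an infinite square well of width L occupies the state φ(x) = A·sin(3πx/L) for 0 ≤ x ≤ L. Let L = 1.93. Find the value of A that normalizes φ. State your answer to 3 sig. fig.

We need A² ∫|f|² dx = 1, taking the integral from 0 to L.
With ∫₀^L sin²(nπx/L) dx = L/2, the integral (without the A² prefactor) comes out to L/2.
So A² = (L/2)^(−1).
Plugging in L = 1.93 yields A = 1.018.

A ≈ 1.02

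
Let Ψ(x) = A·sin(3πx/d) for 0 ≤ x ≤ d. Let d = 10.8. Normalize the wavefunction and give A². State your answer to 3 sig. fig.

The normalization condition is ∫|Ψ|² dx = 1 from 0 to d.
The integral (without the A² prefactor) comes out to d/2.
Substituting d = 10.8 gives A² = 0.1852, so A = 0.4303.

A^2 ≈ 0.185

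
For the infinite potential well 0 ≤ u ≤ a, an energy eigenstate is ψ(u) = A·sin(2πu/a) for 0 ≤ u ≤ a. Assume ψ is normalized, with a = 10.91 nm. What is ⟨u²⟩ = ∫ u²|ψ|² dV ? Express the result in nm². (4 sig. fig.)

⟨u²⟩ = ∫ u^2 |ψ|² du over the full domain.
Evaluating both integrals, ⟨u²⟩ = -a^2/(8·π^2) + a^2/3.
Putting a = 10.91 gives 38.169.

⟨u^2⟩ ≈ 38.17 nm^2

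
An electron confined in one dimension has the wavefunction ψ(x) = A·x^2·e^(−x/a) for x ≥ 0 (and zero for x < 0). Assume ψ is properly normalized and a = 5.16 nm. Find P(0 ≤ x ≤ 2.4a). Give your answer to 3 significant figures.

P ≈ 0.524

The probability is P = ∫ |ψ|² dx over [0, 2.4a].
With A² fixed by ∫|ψ|² = 1, i.e. A² = (3·a^5/4)^(−1), substitute and integrate.
In terms of u = x/a (A² and the length scale cancel between numerator and denominator), P = [∫_{0}^{2.4} u^4·e^(-2·u) du] / [∫_{0}^{∞} u^4·e^(-2·u) du].
With ∫ u^4·e^(-2·u) du = -(u^4/2 + u^3 + 3·u^2/2 + 3·u/2 + 3/4)·e^(-2·u) + C, the region integral is ≈ 0.39281 and the full one is 3/4.
Evaluating gives P = 0.5237.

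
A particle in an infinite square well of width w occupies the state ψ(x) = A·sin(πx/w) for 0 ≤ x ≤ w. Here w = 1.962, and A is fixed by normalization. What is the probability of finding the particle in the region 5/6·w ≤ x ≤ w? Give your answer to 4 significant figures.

P ≈ 0.02883

The probability is P = ∫ |ψ|² dx over [5/6·w, w].
With A² fixed by ∫|ψ|² = 1, i.e. A² = (w/2)^(−1), substitute and integrate.
Substituting u = x/w, A² and the length scale cancel in the ratio: P = ∫_{5/6}^{1} sin(π·u)^2 du / ∫_{0}^{1} sin(π·u)^2 du.
Using ∫ sin(π·u)^2 du = u/2 - sin(2·π·u)/(4·π), the numerator is -√(3)/(8·π) + 1/12 and the denominator is 1/2.
Taking the ratio, P = (-√(3)/4 + π/6)/π.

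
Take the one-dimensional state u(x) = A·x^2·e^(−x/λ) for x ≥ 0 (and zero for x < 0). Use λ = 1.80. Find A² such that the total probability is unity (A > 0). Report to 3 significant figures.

A^2 ≈ 0.0706

Require ∫ |u|² dx = 1 over the whole domain.
∫|u|² dx = A²·(3·λ^5/4).
Setting this equal to 1 gives A² = 1/(3·λ^5/4).
With λ = 1.80: A² = 0.07056 and A = 0.2656.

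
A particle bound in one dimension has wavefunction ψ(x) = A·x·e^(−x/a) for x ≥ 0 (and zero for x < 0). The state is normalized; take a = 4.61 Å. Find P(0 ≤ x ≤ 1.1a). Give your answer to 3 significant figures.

P ≈ 0.377

The probability is P = ∫ |ψ|² dx over [0, 1.1a].
With A² fixed by ∫|ψ|² = 1, i.e. A² = (a^3/4)^(−1), substitute and integrate.
Let u = x/a; then A² and the length scale cancel, so P = ∫_{0}^{1.1} u^2·e^(-2·u) du ÷ ∫_{0}^{∞} u^2·e^(-2·u) du.
Using ∫ u^2·e^(-2·u) du = -(2·u^2 + 2·u + 1)·e^(-2·u)/4, the numerator is 1/4 - 281·e^(-11/5)/200 and the denominator is 1/4.
Evaluating gives P = 0.3773.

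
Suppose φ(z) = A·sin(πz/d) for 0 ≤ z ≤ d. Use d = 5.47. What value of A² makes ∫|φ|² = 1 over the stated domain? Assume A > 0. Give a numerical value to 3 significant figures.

A^2 ≈ 0.366

The normalization condition is ∫|φ|² dz = 1 from 0 to d.
∫|φ|² dz = A²·(d/2).
So A² = (d/2)^(−1).
With d = 5.47: A² = 0.3656 and A = 0.6047.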